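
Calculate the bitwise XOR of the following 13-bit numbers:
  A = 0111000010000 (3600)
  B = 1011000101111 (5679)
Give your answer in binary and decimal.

Apply ^ to each column (1 where bits differ):
  0111000010000
^ 1011000101111
---------------
  1100000111111

Answer: 1100000111111 (6207)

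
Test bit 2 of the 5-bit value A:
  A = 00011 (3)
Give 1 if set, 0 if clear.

Bit 2 is the 3rd from the right.
  00011
    ^
That bit is 0.

Answer: 0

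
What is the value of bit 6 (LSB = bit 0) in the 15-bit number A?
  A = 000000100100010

Bit 6 is the 7th from the right.
  000000100100010
          ^
That bit is 0.

Answer: 0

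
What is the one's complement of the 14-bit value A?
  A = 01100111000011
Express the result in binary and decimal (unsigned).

Flip each bit (0->1, 1->0):
  01100111000011
  10011000111100

Answer: 10011000111100 (9788)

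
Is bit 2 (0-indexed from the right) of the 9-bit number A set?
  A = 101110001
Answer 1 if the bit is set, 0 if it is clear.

Bit 2 is the 3rd from the right.
  101110001
        ^
That bit is 0.

Answer: 0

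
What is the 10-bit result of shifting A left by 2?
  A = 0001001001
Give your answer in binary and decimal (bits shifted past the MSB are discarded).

Shift left by 2: drop the top 2 bit(s), append 2 zero(s) on the right.
  0001001001  ->  discard [00], keep [01001001], append 00
= 0100100100

Answer: 0100100100 (292)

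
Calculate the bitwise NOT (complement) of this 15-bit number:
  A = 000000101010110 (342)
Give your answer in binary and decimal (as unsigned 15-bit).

Flip each bit (0->1, 1->0):
  000000101010110
  111111010101001

Answer: 111111010101001 (32425)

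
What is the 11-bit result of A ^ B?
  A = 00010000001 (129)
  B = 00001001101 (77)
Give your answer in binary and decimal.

Apply ^ to each column (1 where bits differ):
  00010000001
^ 00001001101
-------------
  00011001100

Answer: 00011001100 (204)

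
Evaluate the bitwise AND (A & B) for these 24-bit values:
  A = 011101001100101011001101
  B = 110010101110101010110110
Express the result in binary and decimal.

Apply & to each column (1 only where both bits are 1):
  011101001100101011001101
& 110010101110101010110110
--------------------------
  010000001100101010000100

Answer: 010000001100101010000100 (4246148)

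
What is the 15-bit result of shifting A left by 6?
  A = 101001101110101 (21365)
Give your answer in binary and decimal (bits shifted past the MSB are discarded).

Shift left by 6: drop the top 6 bit(s), append 6 zero(s) on the right.
  101001101110101  ->  discard [101001], keep [101110101], append 000000
= 101110101000000

Answer: 101110101000000 (23872)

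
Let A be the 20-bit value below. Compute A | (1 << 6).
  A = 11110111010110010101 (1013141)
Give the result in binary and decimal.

Mask = 1 << 6 = 00000000000001000000
Bit 6 of A is 0, so OR-ing with the mask flips it to 1.
  11110111010110010101
| 00000000000001000000
----------------------
  11110111010111010101

Answer: 11110111010111010101 (1013205)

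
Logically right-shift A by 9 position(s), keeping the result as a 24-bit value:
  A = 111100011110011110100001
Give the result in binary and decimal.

Logical shift right by 9: drop the bottom 9 bit(s), prepend 9 zero(s) on the left.
  111100011110011110100001  ->  keep [111100011110011], discard [110100001], prepend 000000000
= 000000000111100011110011

Answer: 000000000111100011110011 (30963)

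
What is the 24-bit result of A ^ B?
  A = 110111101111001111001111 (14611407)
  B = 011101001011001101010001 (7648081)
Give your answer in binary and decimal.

Apply ^ to each column (1 where bits differ):
  110111101111001111001111
^ 011101001011001101010001
--------------------------
  101010100100000010011110

Answer: 101010100100000010011110 (11157662)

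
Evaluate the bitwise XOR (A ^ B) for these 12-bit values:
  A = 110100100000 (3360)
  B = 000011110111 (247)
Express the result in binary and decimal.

Apply ^ to each column (1 where bits differ):
  110100100000
^ 000011110111
--------------
  110111010111

Answer: 110111010111 (3543)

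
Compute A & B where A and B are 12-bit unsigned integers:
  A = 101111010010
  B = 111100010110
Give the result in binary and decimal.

Apply & to each column (1 only where both bits are 1):
  101111010010
& 111100010110
--------------
  101100010010

Answer: 101100010010 (2834)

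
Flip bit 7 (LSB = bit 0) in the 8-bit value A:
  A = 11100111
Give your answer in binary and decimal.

Mask = 1 << 7 = 10000000
Bit 7 of A is 1; XOR with the mask flips it to 0.
  11100111
^ 10000000
----------
  01100111

Answer: 01100111 (103)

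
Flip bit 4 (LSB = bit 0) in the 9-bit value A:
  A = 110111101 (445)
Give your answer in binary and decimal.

Mask = 1 << 4 = 000010000
Bit 4 of A is 1; XOR with the mask flips it to 0.
  110111101
^ 000010000
-----------
  110101101

Answer: 110101101 (429)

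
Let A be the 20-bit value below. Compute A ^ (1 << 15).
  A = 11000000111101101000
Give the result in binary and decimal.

Mask = 1 << 15 = 00001000000000000000
Bit 15 of A is 0; XOR with the mask flips it to 1.
  11000000111101101000
^ 00001000000000000000
----------------------
  11001000111101101000

Answer: 11001000111101101000 (823144)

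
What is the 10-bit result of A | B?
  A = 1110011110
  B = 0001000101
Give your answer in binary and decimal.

Apply | to each column (1 where either bit is 1):
  1110011110
| 0001000101
------------
  1111011111

Answer: 1111011111 (991)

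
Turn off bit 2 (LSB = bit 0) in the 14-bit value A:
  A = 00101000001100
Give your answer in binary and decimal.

Mask = ~(1 << 2) = 11111111111011
Bit 2 of A is 1, so AND-ing with the mask clears it to 0.
  00101000001100
& 11111111111011
----------------
  00101000001000

Answer: 00101000001000 (2568)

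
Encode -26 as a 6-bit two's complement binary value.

1. Binary of +26:  011010
2. Invert bits:     100101
3. Add 1:           100110

Answer: 100110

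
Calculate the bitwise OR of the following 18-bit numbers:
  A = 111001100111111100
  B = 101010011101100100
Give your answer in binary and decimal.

Apply | to each column (1 where either bit is 1):
  111001100111111100
| 101010011101100100
--------------------
  111011111111111100

Answer: 111011111111111100 (245756)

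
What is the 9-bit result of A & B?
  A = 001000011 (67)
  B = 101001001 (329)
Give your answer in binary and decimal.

Apply & to each column (1 only where both bits are 1):
  001000011
& 101001001
-----------
  001000001

Answer: 001000001 (65)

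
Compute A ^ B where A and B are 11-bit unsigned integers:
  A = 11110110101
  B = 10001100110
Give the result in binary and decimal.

Apply ^ to each column (1 where bits differ):
  11110110101
^ 10001100110
-------------
  01111010011

Answer: 01111010011 (979)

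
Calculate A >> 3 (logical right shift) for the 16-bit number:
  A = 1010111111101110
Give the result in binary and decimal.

Logical shift right by 3: drop the bottom 3 bit(s), prepend 3 zero(s) on the left.
  1010111111101110  ->  keep [1010111111101], discard [110], prepend 000
= 0001010111111101

Answer: 0001010111111101 (5629)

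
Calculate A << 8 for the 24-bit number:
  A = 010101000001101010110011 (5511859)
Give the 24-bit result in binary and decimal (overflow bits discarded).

Shift left by 8: drop the top 8 bit(s), append 8 zero(s) on the right.
  010101000001101010110011  ->  discard [01010100], keep [0001101010110011], append 00000000
= 000110101011001100000000

Answer: 000110101011001100000000 (1749760)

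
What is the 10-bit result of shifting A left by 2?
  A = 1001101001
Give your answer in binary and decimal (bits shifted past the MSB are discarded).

Shift left by 2: drop the top 2 bit(s), append 2 zero(s) on the right.
  1001101001  ->  discard [10], keep [01101001], append 00
= 0110100100

Answer: 0110100100 (420)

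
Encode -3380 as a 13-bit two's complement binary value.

1. Binary of +3380:  0110100110100
2. Invert bits:     1001011001011
3. Add 1:           1001011001100

Answer: 1001011001100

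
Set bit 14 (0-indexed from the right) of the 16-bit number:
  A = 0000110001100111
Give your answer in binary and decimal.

Mask = 1 << 14 = 0100000000000000
Bit 14 of A is 0, so OR-ing with the mask flips it to 1.
  0000110001100111
| 0100000000000000
------------------
  0100110001100111

Answer: 0100110001100111 (19559)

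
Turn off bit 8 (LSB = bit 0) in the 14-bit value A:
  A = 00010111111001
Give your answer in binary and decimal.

Mask = ~(1 << 8) = 11111011111111
Bit 8 of A is 1, so AND-ing with the mask clears it to 0.
  00010111111001
& 11111011111111
----------------
  00010011111001

Answer: 00010011111001 (1273)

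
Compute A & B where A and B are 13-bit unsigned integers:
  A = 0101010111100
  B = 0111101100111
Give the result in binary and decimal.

Apply & to each column (1 only where both bits are 1):
  0101010111100
& 0111101100111
---------------
  0101000100100

Answer: 0101000100100 (2596)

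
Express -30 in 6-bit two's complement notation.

1. Binary of +30:  011110
2. Invert bits:     100001
3. Add 1:           100010

Answer: 100010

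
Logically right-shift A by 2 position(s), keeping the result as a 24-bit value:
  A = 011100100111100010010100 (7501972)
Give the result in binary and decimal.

Logical shift right by 2: drop the bottom 2 bit(s), prepend 2 zero(s) on the left.
  011100100111100010010100  ->  keep [0111001001111000100101], discard [00], prepend 00
= 000111001001111000100101

Answer: 000111001001111000100101 (1875493)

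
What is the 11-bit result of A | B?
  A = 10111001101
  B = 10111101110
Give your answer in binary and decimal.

Apply | to each column (1 where either bit is 1):
  10111001101
| 10111101110
-------------
  10111101111

Answer: 10111101111 (1519)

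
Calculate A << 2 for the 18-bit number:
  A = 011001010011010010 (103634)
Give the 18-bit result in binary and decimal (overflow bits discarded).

Shift left by 2: drop the top 2 bit(s), append 2 zero(s) on the right.
  011001010011010010  ->  discard [01], keep [1001010011010010], append 00
= 100101001101001000

Answer: 100101001101001000 (152392)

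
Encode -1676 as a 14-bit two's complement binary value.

1. Binary of +1676:  00011010001100
2. Invert bits:     11100101110011
3. Add 1:           11100101110100

Answer: 11100101110100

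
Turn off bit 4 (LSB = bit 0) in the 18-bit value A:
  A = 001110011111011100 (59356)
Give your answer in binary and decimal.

Mask = ~(1 << 4) = 111111111111101111
Bit 4 of A is 1, so AND-ing with the mask clears it to 0.
  001110011111011100
& 111111111111101111
--------------------
  001110011111001100

Answer: 001110011111001100 (59340)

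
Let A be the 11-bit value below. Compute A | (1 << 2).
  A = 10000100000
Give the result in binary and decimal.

Mask = 1 << 2 = 00000000100
Bit 2 of A is 0, so OR-ing with the mask flips it to 1.
  10000100000
| 00000000100
-------------
  10000100100

Answer: 10000100100 (1060)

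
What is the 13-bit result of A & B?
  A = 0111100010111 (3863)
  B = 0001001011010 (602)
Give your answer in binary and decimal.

Apply & to each column (1 only where both bits are 1):
  0111100010111
& 0001001011010
---------------
  0001000010010

Answer: 0001000010010 (530)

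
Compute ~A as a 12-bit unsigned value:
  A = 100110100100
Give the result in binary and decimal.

Flip each bit (0->1, 1->0):
  100110100100
  011001011011

Answer: 011001011011 (1627)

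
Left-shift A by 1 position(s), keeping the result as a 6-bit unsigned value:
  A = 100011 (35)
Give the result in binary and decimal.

Shift left by 1: drop the top 1 bit(s), append 1 zero(s) on the right.
  100011  ->  discard [1], keep [00011], append 0
= 000110

Answer: 000110 (6)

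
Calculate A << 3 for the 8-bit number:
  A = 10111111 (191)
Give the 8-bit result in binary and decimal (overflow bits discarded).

Shift left by 3: drop the top 3 bit(s), append 3 zero(s) on the right.
  10111111  ->  discard [101], keep [11111], append 000
= 11111000

Answer: 11111000 (248)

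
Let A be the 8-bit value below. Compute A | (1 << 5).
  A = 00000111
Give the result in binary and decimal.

Mask = 1 << 5 = 00100000
Bit 5 of A is 0, so OR-ing with the mask flips it to 1.
  00000111
| 00100000
----------
  00100111

Answer: 00100111 (39)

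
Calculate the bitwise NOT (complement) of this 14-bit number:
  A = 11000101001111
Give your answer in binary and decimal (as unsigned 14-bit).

Flip each bit (0->1, 1->0):
  11000101001111
  00111010110000

Answer: 00111010110000 (3760)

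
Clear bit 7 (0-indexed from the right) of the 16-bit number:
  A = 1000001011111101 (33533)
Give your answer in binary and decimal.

Mask = ~(1 << 7) = 1111111101111111
Bit 7 of A is 1, so AND-ing with the mask clears it to 0.
  1000001011111101
& 1111111101111111
------------------
  1000001001111101

Answer: 1000001001111101 (33405)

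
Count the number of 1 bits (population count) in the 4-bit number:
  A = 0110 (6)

0110
1-bits at positions (from bit 0 = LSB): 1, 2
Count = 2

Answer: 2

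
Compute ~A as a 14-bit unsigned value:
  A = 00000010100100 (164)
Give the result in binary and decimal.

Flip each bit (0->1, 1->0):
  00000010100100
  11111101011011

Answer: 11111101011011 (16219)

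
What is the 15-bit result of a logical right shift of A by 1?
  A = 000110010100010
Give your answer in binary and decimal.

Logical shift right by 1: drop the bottom 1 bit(s), prepend 1 zero(s) on the left.
  000110010100010  ->  keep [00011001010001], discard [0], prepend 0
= 000011001010001

Answer: 000011001010001 (1617)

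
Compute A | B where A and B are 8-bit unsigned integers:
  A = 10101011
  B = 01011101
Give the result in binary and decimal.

Apply | to each column (1 where either bit is 1):
  10101011
| 01011101
----------
  11111111

Answer: 11111111 (255)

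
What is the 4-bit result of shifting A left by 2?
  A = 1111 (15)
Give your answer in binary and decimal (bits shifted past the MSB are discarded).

Shift left by 2: drop the top 2 bit(s), append 2 zero(s) on the right.
  1111  ->  discard [11], keep [11], append 00
= 1100

Answer: 1100 (12)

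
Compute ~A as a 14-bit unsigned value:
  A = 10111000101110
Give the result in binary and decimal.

Flip each bit (0->1, 1->0):
  10111000101110
  01000111010001

Answer: 01000111010001 (4561)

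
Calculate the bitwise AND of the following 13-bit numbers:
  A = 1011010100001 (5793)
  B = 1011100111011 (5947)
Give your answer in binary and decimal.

Apply & to each column (1 only where both bits are 1):
  1011010100001
& 1011100111011
---------------
  1011000100001

Answer: 1011000100001 (5665)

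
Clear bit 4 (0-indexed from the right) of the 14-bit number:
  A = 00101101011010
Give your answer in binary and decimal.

Mask = ~(1 << 4) = 11111111101111
Bit 4 of A is 1, so AND-ing with the mask clears it to 0.
  00101101011010
& 11111111101111
----------------
  00101101001010

Answer: 00101101001010 (2890)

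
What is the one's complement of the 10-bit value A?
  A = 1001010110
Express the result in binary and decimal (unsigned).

Flip each bit (0->1, 1->0):
  1001010110
  0110101001

Answer: 0110101001 (425)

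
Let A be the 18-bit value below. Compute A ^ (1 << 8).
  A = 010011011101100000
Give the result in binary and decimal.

Mask = 1 << 8 = 000000000100000000
Bit 8 of A is 1; XOR with the mask flips it to 0.
  010011011101100000
^ 000000000100000000
--------------------
  010011011001100000

Answer: 010011011001100000 (79456)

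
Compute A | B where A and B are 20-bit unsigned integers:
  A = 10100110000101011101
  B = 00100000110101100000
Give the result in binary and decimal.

Apply | to each column (1 where either bit is 1):
  10100110000101011101
| 00100000110101100000
----------------------
  10100110110101111101

Answer: 10100110110101111101 (683389)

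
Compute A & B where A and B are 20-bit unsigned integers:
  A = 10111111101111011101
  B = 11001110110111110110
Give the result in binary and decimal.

Apply & to each column (1 only where both bits are 1):
  10111111101111011101
& 11001110110111110110
----------------------
  10001110100111010100

Answer: 10001110100111010100 (584148)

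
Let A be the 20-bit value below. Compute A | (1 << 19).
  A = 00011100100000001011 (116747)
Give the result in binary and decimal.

Mask = 1 << 19 = 10000000000000000000
Bit 19 of A is 0, so OR-ing with the mask flips it to 1.
  00011100100000001011
| 10000000000000000000
----------------------
  10011100100000001011

Answer: 10011100100000001011 (641035)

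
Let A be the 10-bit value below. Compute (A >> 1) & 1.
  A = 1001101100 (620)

Bit 1 is the 2nd from the right.
  1001101100
          ^
That bit is 0.

Answer: 0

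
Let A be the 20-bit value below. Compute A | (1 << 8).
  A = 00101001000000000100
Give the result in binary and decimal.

Mask = 1 << 8 = 00000000000100000000
Bit 8 of A is 0, so OR-ing with the mask flips it to 1.
  00101001000000000100
| 00000000000100000000
----------------------
  00101001000100000100

Answer: 00101001000100000100 (168196)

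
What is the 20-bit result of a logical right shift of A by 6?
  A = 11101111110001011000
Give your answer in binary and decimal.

Logical shift right by 6: drop the bottom 6 bit(s), prepend 6 zero(s) on the left.
  11101111110001011000  ->  keep [11101111110001], discard [011000], prepend 000000
= 00000011101111110001

Answer: 00000011101111110001 (15345)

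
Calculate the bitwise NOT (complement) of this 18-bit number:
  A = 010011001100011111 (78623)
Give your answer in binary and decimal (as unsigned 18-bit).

Flip each bit (0->1, 1->0):
  010011001100011111
  101100110011100000

Answer: 101100110011100000 (183520)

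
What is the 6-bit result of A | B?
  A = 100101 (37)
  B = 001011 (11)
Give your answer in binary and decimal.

Apply | to each column (1 where either bit is 1):
  100101
| 001011
--------
  101111

Answer: 101111 (47)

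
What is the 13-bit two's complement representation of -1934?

1. Binary of +1934:  0011110001110
2. Invert bits:     1100001110001
3. Add 1:           1100001110010

Answer: 1100001110010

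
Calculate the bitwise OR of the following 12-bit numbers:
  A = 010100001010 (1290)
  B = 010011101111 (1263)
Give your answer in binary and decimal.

Apply | to each column (1 where either bit is 1):
  010100001010
| 010011101111
--------------
  010111101111

Answer: 010111101111 (1519)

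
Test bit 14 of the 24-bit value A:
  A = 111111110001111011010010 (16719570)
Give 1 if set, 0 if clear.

Bit 14 is the 15th from the right.
  111111110001111011010010
           ^
That bit is 0.

Answer: 0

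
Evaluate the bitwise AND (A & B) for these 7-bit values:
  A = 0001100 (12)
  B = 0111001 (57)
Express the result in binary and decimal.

Apply & to each column (1 only where both bits are 1):
  0001100
& 0111001
---------
  0001000

Answer: 0001000 (8)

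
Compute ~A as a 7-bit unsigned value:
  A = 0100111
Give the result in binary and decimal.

Flip each bit (0->1, 1->0):
  0100111
  1011000

Answer: 1011000 (88)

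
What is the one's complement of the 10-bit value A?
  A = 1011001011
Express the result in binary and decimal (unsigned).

Flip each bit (0->1, 1->0):
  1011001011
  0100110100

Answer: 0100110100 (308)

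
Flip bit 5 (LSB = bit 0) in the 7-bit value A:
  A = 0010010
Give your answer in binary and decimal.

Mask = 1 << 5 = 0100000
Bit 5 of A is 0; XOR with the mask flips it to 1.
  0010010
^ 0100000
---------
  0110010

Answer: 0110010 (50)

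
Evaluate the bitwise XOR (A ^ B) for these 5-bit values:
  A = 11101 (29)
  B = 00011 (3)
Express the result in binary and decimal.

Apply ^ to each column (1 where bits differ):
  11101
^ 00011
-------
  11110

Answer: 11110 (30)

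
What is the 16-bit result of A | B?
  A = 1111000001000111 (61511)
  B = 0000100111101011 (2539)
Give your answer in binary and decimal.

Apply | to each column (1 where either bit is 1):
  1111000001000111
| 0000100111101011
------------------
  1111100111101111

Answer: 1111100111101111 (63983)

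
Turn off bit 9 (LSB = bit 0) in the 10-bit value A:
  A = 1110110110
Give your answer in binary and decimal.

Mask = ~(1 << 9) = 0111111111
Bit 9 of A is 1, so AND-ing with the mask clears it to 0.
  1110110110
& 0111111111
------------
  0110110110

Answer: 0110110110 (438)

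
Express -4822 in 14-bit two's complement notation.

1. Binary of +4822:  01001011010110
2. Invert bits:     10110100101001
3. Add 1:           10110100101010

Answer: 10110100101010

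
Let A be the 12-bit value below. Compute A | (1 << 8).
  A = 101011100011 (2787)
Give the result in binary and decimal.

Mask = 1 << 8 = 000100000000
Bit 8 of A is 0, so OR-ing with the mask flips it to 1.
  101011100011
| 000100000000
--------------
  101111100011

Answer: 101111100011 (3043)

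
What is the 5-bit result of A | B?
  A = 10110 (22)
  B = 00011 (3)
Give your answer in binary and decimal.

Apply | to each column (1 where either bit is 1):
  10110
| 00011
-------
  10111

Answer: 10111 (23)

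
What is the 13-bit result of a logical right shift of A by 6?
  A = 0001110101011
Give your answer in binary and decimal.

Logical shift right by 6: drop the bottom 6 bit(s), prepend 6 zero(s) on the left.
  0001110101011  ->  keep [0001110], discard [101011], prepend 000000
= 0000000001110

Answer: 0000000001110 (14)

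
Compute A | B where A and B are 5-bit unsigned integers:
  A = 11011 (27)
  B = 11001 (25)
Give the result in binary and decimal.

Apply | to each column (1 where either bit is 1):
  11011
| 11001
-------
  11011

Answer: 11011 (27)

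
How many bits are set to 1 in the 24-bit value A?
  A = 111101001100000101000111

111101001100000101000111
1-bits at positions (from bit 0 = LSB): 0, 1, 2, 6, 8, 14, 15, 18, 20, 21, 22, 23
Count = 12

Answer: 12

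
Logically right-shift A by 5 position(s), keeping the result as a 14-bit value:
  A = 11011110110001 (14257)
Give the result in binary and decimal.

Logical shift right by 5: drop the bottom 5 bit(s), prepend 5 zero(s) on the left.
  11011110110001  ->  keep [110111101], discard [10001], prepend 00000
= 00000110111101

Answer: 00000110111101 (445)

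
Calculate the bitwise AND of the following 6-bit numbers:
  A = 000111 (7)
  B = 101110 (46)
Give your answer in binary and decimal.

Apply & to each column (1 only where both bits are 1):
  000111
& 101110
--------
  000110

Answer: 000110 (6)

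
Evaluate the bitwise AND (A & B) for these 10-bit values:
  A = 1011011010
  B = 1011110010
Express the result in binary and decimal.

Apply & to each column (1 only where both bits are 1):
  1011011010
& 1011110010
------------
  1011010010

Answer: 1011010010 (722)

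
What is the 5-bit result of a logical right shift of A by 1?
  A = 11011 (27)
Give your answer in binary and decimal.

Logical shift right by 1: drop the bottom 1 bit(s), prepend 1 zero(s) on the left.
  11011  ->  keep [1101], discard [1], prepend 0
= 01101

Answer: 01101 (13)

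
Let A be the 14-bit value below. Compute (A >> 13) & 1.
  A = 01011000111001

Bit 13 is the 14th from the right.
  01011000111001
  ^
That bit is 0.

Answer: 0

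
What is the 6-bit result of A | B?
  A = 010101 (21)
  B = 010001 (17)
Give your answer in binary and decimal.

Apply | to each column (1 where either bit is 1):
  010101
| 010001
--------
  010101

Answer: 010101 (21)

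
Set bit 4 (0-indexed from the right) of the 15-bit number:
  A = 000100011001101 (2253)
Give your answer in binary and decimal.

Mask = 1 << 4 = 000000000010000
Bit 4 of A is 0, so OR-ing with the mask flips it to 1.
  000100011001101
| 000000000010000
-----------------
  000100011011101

Answer: 000100011011101 (2269)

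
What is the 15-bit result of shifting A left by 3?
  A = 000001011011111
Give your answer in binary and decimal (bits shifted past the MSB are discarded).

Shift left by 3: drop the top 3 bit(s), append 3 zero(s) on the right.
  000001011011111  ->  discard [000], keep [001011011111], append 000
= 001011011111000

Answer: 001011011111000 (5880)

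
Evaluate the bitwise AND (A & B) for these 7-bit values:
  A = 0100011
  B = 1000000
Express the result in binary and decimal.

Apply & to each column (1 only where both bits are 1):
  0100011
& 1000000
---------
  0000000

Answer: 0000000 (0)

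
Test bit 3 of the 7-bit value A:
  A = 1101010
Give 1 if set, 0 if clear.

Bit 3 is the 4th from the right.
  1101010
     ^
That bit is 1.

Answer: 1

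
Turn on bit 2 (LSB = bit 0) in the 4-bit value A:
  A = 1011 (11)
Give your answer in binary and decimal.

Mask = 1 << 2 = 0100
Bit 2 of A is 0, so OR-ing with the mask flips it to 1.
  1011
| 0100
------
  1111

Answer: 1111 (15)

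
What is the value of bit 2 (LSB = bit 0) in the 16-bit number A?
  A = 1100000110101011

Bit 2 is the 3rd from the right.
  1100000110101011
               ^
That bit is 0.

Answer: 0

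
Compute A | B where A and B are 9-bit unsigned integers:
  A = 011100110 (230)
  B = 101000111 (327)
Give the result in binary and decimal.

Apply | to each column (1 where either bit is 1):
  011100110
| 101000111
-----------
  111100111

Answer: 111100111 (487)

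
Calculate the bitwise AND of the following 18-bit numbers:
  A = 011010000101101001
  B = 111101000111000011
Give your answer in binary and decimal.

Apply & to each column (1 only where both bits are 1):
  011010000101101001
& 111101000111000011
--------------------
  011000000101000001

Answer: 011000000101000001 (98625)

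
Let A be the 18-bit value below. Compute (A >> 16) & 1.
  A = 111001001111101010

Bit 16 is the 17th from the right.
  111001001111101010
   ^
That bit is 1.

Answer: 1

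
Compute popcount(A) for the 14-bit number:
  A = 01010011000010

01010011000010
1-bits at positions (from bit 0 = LSB): 1, 6, 7, 10, 12
Count = 5

Answer: 5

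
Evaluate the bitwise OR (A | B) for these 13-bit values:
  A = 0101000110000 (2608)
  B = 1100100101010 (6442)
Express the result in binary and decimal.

Apply | to each column (1 where either bit is 1):
  0101000110000
| 1100100101010
---------------
  1101100111010

Answer: 1101100111010 (6970)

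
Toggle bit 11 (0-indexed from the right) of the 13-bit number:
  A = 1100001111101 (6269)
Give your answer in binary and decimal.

Mask = 1 << 11 = 0100000000000
Bit 11 of A is 1; XOR with the mask flips it to 0.
  1100001111101
^ 0100000000000
---------------
  1000001111101

Answer: 1000001111101 (4221)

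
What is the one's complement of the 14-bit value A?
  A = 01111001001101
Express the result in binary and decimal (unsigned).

Flip each bit (0->1, 1->0):
  01111001001101
  10000110110010

Answer: 10000110110010 (8626)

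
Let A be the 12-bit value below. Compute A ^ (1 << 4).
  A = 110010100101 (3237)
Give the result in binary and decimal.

Mask = 1 << 4 = 000000010000
Bit 4 of A is 0; XOR with the mask flips it to 1.
  110010100101
^ 000000010000
--------------
  110010110101

Answer: 110010110101 (3253)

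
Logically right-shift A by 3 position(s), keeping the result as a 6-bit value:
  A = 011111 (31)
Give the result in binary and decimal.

Logical shift right by 3: drop the bottom 3 bit(s), prepend 3 zero(s) on the left.
  011111  ->  keep [011], discard [111], prepend 000
= 000011

Answer: 000011 (3)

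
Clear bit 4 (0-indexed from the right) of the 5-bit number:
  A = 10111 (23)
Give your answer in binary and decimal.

Mask = ~(1 << 4) = 01111
Bit 4 of A is 1, so AND-ing with the mask clears it to 0.
  10111
& 01111
-------
  00111

Answer: 00111 (7)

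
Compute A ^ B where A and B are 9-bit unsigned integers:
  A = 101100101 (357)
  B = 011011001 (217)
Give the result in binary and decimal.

Apply ^ to each column (1 where bits differ):
  101100101
^ 011011001
-----------
  110111100

Answer: 110111100 (444)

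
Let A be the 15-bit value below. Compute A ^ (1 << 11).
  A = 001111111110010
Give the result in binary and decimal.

Mask = 1 << 11 = 000100000000000
Bit 11 of A is 1; XOR with the mask flips it to 0.
  001111111110010
^ 000100000000000
-----------------
  001011111110010

Answer: 001011111110010 (6130)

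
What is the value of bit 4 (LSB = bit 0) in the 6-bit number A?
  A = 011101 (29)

Bit 4 is the 5th from the right.
  011101
   ^
That bit is 1.

Answer: 1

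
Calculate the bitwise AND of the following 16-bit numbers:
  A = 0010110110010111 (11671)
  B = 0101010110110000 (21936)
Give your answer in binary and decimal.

Apply & to each column (1 only where both bits are 1):
  0010110110010111
& 0101010110110000
------------------
  0000010110010000

Answer: 0000010110010000 (1424)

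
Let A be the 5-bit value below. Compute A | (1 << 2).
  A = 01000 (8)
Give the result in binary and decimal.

Mask = 1 << 2 = 00100
Bit 2 of A is 0, so OR-ing with the mask flips it to 1.
  01000
| 00100
-------
  01100

Answer: 01100 (12)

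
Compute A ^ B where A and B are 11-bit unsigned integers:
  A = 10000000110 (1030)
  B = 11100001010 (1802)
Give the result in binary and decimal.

Apply ^ to each column (1 where bits differ):
  10000000110
^ 11100001010
-------------
  01100001100

Answer: 01100001100 (780)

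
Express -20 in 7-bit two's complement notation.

1. Binary of +20:  0010100
2. Invert bits:     1101011
3. Add 1:           1101100

Answer: 1101100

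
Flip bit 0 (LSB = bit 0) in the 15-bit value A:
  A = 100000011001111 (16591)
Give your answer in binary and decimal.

Mask = 1 << 0 = 000000000000001
Bit 0 of A is 1; XOR with the mask flips it to 0.
  100000011001111
^ 000000000000001
-----------------
  100000011001110

Answer: 100000011001110 (16590)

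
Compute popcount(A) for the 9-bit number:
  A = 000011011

000011011
1-bits at positions (from bit 0 = LSB): 0, 1, 3, 4
Count = 4

Answer: 4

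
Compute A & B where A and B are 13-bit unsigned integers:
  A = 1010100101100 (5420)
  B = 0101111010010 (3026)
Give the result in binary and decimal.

Apply & to each column (1 only where both bits are 1):
  1010100101100
& 0101111010010
---------------
  0000100000000

Answer: 0000100000000 (256)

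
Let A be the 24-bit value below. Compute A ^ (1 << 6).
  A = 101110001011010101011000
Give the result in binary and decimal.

Mask = 1 << 6 = 000000000000000001000000
Bit 6 of A is 1; XOR with the mask flips it to 0.
  101110001011010101011000
^ 000000000000000001000000
--------------------------
  101110001011010100011000

Answer: 101110001011010100011000 (12104984)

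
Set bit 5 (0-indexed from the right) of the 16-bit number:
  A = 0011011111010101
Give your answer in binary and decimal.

Mask = 1 << 5 = 0000000000100000
Bit 5 of A is 0, so OR-ing with the mask flips it to 1.
  0011011111010101
| 0000000000100000
------------------
  0011011111110101

Answer: 0011011111110101 (14325)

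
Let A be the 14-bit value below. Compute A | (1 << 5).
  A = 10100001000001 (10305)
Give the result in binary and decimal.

Mask = 1 << 5 = 00000000100000
Bit 5 of A is 0, so OR-ing with the mask flips it to 1.
  10100001000001
| 00000000100000
----------------
  10100001100001

Answer: 10100001100001 (10337)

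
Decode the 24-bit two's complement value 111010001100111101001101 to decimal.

MSB is 1, so the value is negative. Find the magnitude:
1. Invert bits:  000101110011000010110010
2. Add 1:        000101110011000010110011  = 1519795
3. Apply sign:   -1519795

Answer: -1519795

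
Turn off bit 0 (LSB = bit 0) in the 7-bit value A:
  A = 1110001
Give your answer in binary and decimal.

Mask = ~(1 << 0) = 1111110
Bit 0 of A is 1, so AND-ing with the mask clears it to 0.
  1110001
& 1111110
---------
  1110000

Answer: 1110000 (112)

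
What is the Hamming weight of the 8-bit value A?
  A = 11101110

11101110
1-bits at positions (from bit 0 = LSB): 1, 2, 3, 5, 6, 7
Count = 6

Answer: 6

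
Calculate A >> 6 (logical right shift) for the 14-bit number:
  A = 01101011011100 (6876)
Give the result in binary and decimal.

Logical shift right by 6: drop the bottom 6 bit(s), prepend 6 zero(s) on the left.
  01101011011100  ->  keep [01101011], discard [011100], prepend 000000
= 00000001101011

Answer: 00000001101011 (107)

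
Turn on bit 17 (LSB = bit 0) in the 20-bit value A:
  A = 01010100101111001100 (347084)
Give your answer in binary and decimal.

Mask = 1 << 17 = 00100000000000000000
Bit 17 of A is 0, so OR-ing with the mask flips it to 1.
  01010100101111001100
| 00100000000000000000
----------------------
  01110100101111001100

Answer: 01110100101111001100 (478156)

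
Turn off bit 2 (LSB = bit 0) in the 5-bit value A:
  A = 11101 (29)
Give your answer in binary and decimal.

Mask = ~(1 << 2) = 11011
Bit 2 of A is 1, so AND-ing with the mask clears it to 0.
  11101
& 11011
-------
  11001

Answer: 11001 (25)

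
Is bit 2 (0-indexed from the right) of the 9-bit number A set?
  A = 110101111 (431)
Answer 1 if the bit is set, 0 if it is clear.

Bit 2 is the 3rd from the right.
  110101111
        ^
That bit is 1.

Answer: 1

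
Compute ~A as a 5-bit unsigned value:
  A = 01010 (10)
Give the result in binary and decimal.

Flip each bit (0->1, 1->0):
  01010
  10101

Answer: 10101 (21)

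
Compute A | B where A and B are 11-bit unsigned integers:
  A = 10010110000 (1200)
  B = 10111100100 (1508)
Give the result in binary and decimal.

Apply | to each column (1 where either bit is 1):
  10010110000
| 10111100100
-------------
  10111110100

Answer: 10111110100 (1524)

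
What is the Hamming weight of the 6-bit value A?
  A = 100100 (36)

100100
1-bits at positions (from bit 0 = LSB): 2, 5
Count = 2

Answer: 2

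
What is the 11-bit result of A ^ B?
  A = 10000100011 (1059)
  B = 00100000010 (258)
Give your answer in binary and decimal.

Apply ^ to each column (1 where bits differ):
  10000100011
^ 00100000010
-------------
  10100100001

Answer: 10100100001 (1313)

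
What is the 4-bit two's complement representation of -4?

1. Binary of +4:  0100
2. Invert bits:     1011
3. Add 1:           1100

Answer: 1100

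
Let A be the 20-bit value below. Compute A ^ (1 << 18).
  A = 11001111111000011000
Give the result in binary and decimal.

Mask = 1 << 18 = 01000000000000000000
Bit 18 of A is 1; XOR with the mask flips it to 0.
  11001111111000011000
^ 01000000000000000000
----------------------
  10001111111000011000

Answer: 10001111111000011000 (589336)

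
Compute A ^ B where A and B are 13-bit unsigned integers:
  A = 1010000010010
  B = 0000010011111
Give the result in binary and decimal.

Apply ^ to each column (1 where bits differ):
  1010000010010
^ 0000010011111
---------------
  1010010001101

Answer: 1010010001101 (5261)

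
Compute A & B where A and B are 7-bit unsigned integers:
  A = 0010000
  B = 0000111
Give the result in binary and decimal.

Apply & to each column (1 only where both bits are 1):
  0010000
& 0000111
---------
  0000000

Answer: 0000000 (0)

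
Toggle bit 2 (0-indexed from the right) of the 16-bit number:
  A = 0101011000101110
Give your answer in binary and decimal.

Mask = 1 << 2 = 0000000000000100
Bit 2 of A is 1; XOR with the mask flips it to 0.
  0101011000101110
^ 0000000000000100
------------------
  0101011000101010

Answer: 0101011000101010 (22058)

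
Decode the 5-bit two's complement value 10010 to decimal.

MSB is 1, so the value is negative. Find the magnitude:
1. Invert bits:  01101
2. Add 1:        01110  = 14
3. Apply sign:   -14

Answer: -14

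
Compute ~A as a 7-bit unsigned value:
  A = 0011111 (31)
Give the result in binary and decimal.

Flip each bit (0->1, 1->0):
  0011111
  1100000

Answer: 1100000 (96)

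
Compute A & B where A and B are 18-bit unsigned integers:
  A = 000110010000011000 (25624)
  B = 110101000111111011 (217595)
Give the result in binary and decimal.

Apply & to each column (1 only where both bits are 1):
  000110010000011000
& 110101000111111011
--------------------
  000100000000011000

Answer: 000100000000011000 (16408)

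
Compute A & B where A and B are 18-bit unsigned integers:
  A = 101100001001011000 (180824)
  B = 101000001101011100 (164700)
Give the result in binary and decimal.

Apply & to each column (1 only where both bits are 1):
  101100001001011000
& 101000001101011100
--------------------
  101000001001011000

Answer: 101000001001011000 (164440)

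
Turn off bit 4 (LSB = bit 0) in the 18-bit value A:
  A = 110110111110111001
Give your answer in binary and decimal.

Mask = ~(1 << 4) = 111111111111101111
Bit 4 of A is 1, so AND-ing with the mask clears it to 0.
  110110111110111001
& 111111111111101111
--------------------
  110110111110101001

Answer: 110110111110101001 (225193)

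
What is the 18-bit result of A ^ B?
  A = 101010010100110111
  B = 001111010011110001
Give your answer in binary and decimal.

Apply ^ to each column (1 where bits differ):
  101010010100110111
^ 001111010011110001
--------------------
  100101000111000110

Answer: 100101000111000110 (152006)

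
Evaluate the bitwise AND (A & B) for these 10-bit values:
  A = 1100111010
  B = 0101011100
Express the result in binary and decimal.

Apply & to each column (1 only where both bits are 1):
  1100111010
& 0101011100
------------
  0100011000

Answer: 0100011000 (280)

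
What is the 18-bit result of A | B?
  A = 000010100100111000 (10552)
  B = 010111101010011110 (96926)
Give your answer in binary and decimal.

Apply | to each column (1 where either bit is 1):
  000010100100111000
| 010111101010011110
--------------------
  010111101110111110

Answer: 010111101110111110 (97214)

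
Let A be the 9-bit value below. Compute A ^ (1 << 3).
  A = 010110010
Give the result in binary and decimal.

Mask = 1 << 3 = 000001000
Bit 3 of A is 0; XOR with the mask flips it to 1.
  010110010
^ 000001000
-----------
  010111010

Answer: 010111010 (186)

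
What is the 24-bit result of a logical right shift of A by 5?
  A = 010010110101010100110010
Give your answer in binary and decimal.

Logical shift right by 5: drop the bottom 5 bit(s), prepend 5 zero(s) on the left.
  010010110101010100110010  ->  keep [0100101101010101001], discard [10010], prepend 00000
= 000000100101101010101001

Answer: 000000100101101010101001 (154281)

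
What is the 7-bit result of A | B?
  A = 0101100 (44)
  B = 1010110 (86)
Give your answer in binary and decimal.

Apply | to each column (1 where either bit is 1):
  0101100
| 1010110
---------
  1111110

Answer: 1111110 (126)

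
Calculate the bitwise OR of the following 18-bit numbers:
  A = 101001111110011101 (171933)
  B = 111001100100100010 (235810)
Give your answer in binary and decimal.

Apply | to each column (1 where either bit is 1):
  101001111110011101
| 111001100100100010
--------------------
  111001111110111111

Answer: 111001111110111111 (237503)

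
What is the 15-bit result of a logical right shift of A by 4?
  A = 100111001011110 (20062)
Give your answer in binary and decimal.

Logical shift right by 4: drop the bottom 4 bit(s), prepend 4 zero(s) on the left.
  100111001011110  ->  keep [10011100101], discard [1110], prepend 0000
= 000010011100101

Answer: 000010011100101 (1253)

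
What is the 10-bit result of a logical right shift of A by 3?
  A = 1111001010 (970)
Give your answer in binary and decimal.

Logical shift right by 3: drop the bottom 3 bit(s), prepend 3 zero(s) on the left.
  1111001010  ->  keep [1111001], discard [010], prepend 000
= 0001111001

Answer: 0001111001 (121)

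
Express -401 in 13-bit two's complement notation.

1. Binary of +401:  0000110010001
2. Invert bits:     1111001101110
3. Add 1:           1111001101111

Answer: 1111001101111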